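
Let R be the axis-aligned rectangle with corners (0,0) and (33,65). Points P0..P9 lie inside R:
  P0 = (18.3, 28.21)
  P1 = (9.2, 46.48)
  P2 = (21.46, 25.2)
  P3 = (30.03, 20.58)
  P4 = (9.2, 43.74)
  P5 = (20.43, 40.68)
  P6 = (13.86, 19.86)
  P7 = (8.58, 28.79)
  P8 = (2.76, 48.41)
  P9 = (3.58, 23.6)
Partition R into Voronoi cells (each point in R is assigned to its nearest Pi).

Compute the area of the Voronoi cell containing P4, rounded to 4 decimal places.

1. box [0,33]×[0,65]: [(0, 0) (33, 0) (33, 65) (0, 65)]
2. ⊥bis P4·P0 via (13.75,35.975): [(0, 27.918) (33, 47.2548) (33, 65) (0, 65)]  |A|=904.6489
3. ⊥bis P4·P1 via (9.2,45.11): [(0, 45.11) (0, 27.918) (29.3397, 45.11)]  |A|=252.2041
4. ⊥bis P4·P2 via (15.33,34.47): [(0, 45.11) (0, 27.918) (29.3397, 45.11)]  |A|=252.2041
5. ⊥bis P4·P3 via (19.615,32.16): [(0, 45.11) (0, 27.918) (29.3397, 45.11)]  |A|=252.2041
6. ⊥bis P4·P5 via (14.815,42.21): [(15.6052, 45.11) (0, 45.11) (0, 27.918) (12.9956, 35.533)]  |A|=186.436
7. ⊥bis P4·P6 via (11.53,31.8): [(15.6052, 45.11) (0, 45.11) (0, 29.55) (4.1758, 30.3649) (12.9956, 35.533)]  |A|=183.0286
8. ⊥bis P4·P7 via (8.89,36.265): [(13.147, 36.0885) (15.6052, 45.11) (0, 45.11) (0, 36.6337)]  |A|=126.1105
9. ⊥bis P4·P8 via (5.98,46.075): [(13.147, 36.0885) (15.6052, 45.11) (5.2802, 45.11) (0, 37.8285) (0, 36.6337)]  |A|=106.8865
10. ⊥bis P4·P9 via (6.39,33.67): [(13.147, 36.0885) (15.6052, 45.11) (5.2802, 45.11) (0, 37.8285) (0, 36.6337)]  |A|=106.8865
11. canonical 5-gon: [(13.147, 36.0885) (15.6052, 45.11) (5.2802, 45.11) (0, 37.8285) (0, 36.6337)]
12. shoelace: 106.8865

Area of P4's cell: 106.8865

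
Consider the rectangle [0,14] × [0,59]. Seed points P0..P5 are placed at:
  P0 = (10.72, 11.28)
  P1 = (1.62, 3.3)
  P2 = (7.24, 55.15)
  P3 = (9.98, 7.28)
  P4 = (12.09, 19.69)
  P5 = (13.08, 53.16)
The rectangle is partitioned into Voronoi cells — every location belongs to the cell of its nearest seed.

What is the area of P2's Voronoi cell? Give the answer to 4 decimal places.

Area of P2's cell: 179.9795

1. box [0,14]×[0,59]: [(0, 0) (14, 0) (14, 59) (0, 59)]
2. ⊥bis P2·P0 via (8.98,33.215): [(0, 32.5027) (14, 33.6132) (14, 59) (0, 59)]  |A|=363.1889
3. ⊥bis P2·P1 via (4.43,29.225): [(0, 32.5027) (14, 33.6132) (14, 59) (0, 59)]  |A|=363.1889
4. ⊥bis P2·P3 via (8.61,31.215): [(0, 32.5027) (14, 33.6132) (14, 59) (0, 59)]  |A|=363.1889
5. ⊥bis P2·P4 via (9.665,37.42): [(0, 36.0981) (14, 38.0129) (14, 59) (0, 59)]  |A|=307.223
6. ⊥bis P2·P5 via (10.16,54.155): [(0, 36.0981) (4.2029, 36.6729) (11.811, 59) (0, 59)]  |A|=179.9795
7. canonical 4-gon: [(0, 36.0981) (4.2029, 36.6729) (11.811, 59) (0, 59)]
8. shoelace: 179.9795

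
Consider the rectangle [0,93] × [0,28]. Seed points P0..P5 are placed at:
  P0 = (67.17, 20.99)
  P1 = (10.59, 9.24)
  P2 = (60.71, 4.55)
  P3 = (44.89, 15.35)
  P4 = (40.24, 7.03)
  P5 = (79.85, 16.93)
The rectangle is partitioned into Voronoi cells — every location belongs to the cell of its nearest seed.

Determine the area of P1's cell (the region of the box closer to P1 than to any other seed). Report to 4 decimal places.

Area of P1's cell: 716.3105

1. box [0,93]×[0,28]: [(0, 0) (93, 0) (93, 28) (0, 28)]
2. ⊥bis P1·P0 via (38.88,15.115): [(0, 0) (42.0189, 0) (36.2042, 28) (0, 28)]  |A|=1095.1235
3. ⊥bis P1·P2 via (35.65,6.895): [(0, 0) (35.0048, 0) (37.1836, 23.2838) (36.2042, 28) (0, 28)]  |A|=1013.4656
4. ⊥bis P1·P3 via (27.74,12.295): [(0, 0) (29.9302, 0) (24.9424, 28) (0, 28)]  |A|=768.2159
5. ⊥bis P1·P4 via (25.415,8.135): [(0, 0) (24.8086, 0) (26.3195, 20.2695) (24.9424, 28) (0, 28)]  |A|=716.3105
6. ⊥bis P1·P5 via (45.22,13.085): [(0, 0) (24.8086, 0) (26.3195, 20.2695) (24.9424, 28) (0, 28)]  |A|=716.3105
7. canonical 5-gon: [(0, 0) (24.8086, 0) (26.3195, 20.2695) (24.9424, 28) (0, 28)]
8. shoelace: 716.3105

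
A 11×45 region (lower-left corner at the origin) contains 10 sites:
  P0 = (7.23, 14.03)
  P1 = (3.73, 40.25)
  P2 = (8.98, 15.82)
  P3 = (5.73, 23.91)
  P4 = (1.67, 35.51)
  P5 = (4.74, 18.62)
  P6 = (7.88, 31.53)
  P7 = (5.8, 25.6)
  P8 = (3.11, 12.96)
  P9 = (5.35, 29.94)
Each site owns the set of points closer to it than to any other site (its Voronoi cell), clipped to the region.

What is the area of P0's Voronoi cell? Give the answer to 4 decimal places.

1. box [0,11]×[0,45]: [(0, 0) (11, 0) (11, 45) (0, 45)]
2. ⊥bis P0·P1 via (5.48,27.14): [(0, 26.4085) (0, 0) (11, 0) (11, 27.8768)]  |A|=298.5694
3. ⊥bis P0·P2 via (8.105,14.925): [(0, 22.8489) (0, 0) (11, 0) (11, 12.0947)]  |A|=192.1897
4. ⊥bis P0·P3 via (6.48,18.97): [(4.3053, 18.6398) (0, 17.9862) (0, 0) (11, 0) (11, 12.0947)]  |A|=181.7221
5. ⊥bis P0·P4 via (4.45,24.77): [(4.3053, 18.6398) (0, 17.9862) (0, 0) (11, 0) (11, 12.0947)]  |A|=181.7221
6. ⊥bis P0·P5 via (5.985,16.325): [(6.4275, 16.565) (0, 13.0782) (0, 0) (11, 0) (11, 12.0947)]  |A|=160.7894
7. ⊥bis P0·P6 via (7.555,22.78): [(6.4275, 16.565) (0, 13.0782) (0, 0) (11, 0) (11, 12.0947)]  |A|=160.7894
8. ⊥bis P0·P7 via (6.515,19.815): [(6.4275, 16.565) (0, 13.0782) (0, 0) (11, 0) (11, 12.0947)]  |A|=160.7894
9. ⊥bis P0·P8 via (5.17,13.495): [(6.4275, 16.565) (4.6264, 15.588) (8.6748, 0) (11, 0) (11, 12.0947)]  |A|=62.9254
10. ⊥bis P0·P9 via (6.29,21.985): [(6.4275, 16.565) (4.6264, 15.588) (8.6748, 0) (11, 0) (11, 12.0947)]  |A|=62.9254
11. canonical 5-gon: [(6.4275, 16.565) (4.6264, 15.588) (8.6748, 0) (11, 0) (11, 12.0947)]
12. shoelace: 62.9254

Area of P0's cell: 62.9254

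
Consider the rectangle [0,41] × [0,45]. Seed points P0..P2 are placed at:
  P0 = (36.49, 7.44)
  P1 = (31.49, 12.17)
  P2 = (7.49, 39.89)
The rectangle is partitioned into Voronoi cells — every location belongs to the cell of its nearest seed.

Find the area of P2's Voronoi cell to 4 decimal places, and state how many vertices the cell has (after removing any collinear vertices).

1. box [0,41]×[0,45]: [(0, 0) (41, 0) (41, 45) (0, 45)]
2. ⊥bis P2·P0 via (21.99,23.665): [(0, 4.0129) (41, 40.6539) (41, 45) (0, 45)]  |A|=929.3301
3. ⊥bis P2·P1 via (19.49,26.03): [(0, 9.1555) (41, 44.6534) (41, 45) (0, 45)]  |A|=741.9172
4. canonical 4-gon: [(0, 9.1555) (41, 44.6534) (41, 45) (0, 45)]
5. shoelace: 741.9172

Area of P2's cell: 741.9172 (4 vertices)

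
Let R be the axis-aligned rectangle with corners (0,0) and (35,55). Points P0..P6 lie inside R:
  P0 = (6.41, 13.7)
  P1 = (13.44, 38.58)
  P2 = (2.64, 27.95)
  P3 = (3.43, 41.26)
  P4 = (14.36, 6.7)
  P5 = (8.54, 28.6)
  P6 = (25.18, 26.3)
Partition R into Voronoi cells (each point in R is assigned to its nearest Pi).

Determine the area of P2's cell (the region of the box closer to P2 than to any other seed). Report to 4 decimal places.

1. box [0,35]×[0,55]: [(0, 0) (35, 0) (35, 55) (0, 55)]
2. ⊥bis P2·P0 via (4.525,20.825): [(0, 19.6279) (35, 28.8875) (35, 55) (0, 55)]  |A|=1075.9811
3. ⊥bis P2·P1 via (8.04,33.265): [(0, 41.4336) (0, 19.6279) (17.0284, 24.1329)]  |A|=185.6577
4. ⊥bis P2·P3 via (3.035,34.605): [(6.9498, 34.3726) (0, 34.7851) (0, 19.6279) (17.0284, 24.1329)]  |A|=162.5551
5. ⊥bis P2·P4 via (8.5,17.325): [(6.9498, 34.3726) (0, 34.7851) (0, 19.6279) (17.0284, 24.1329)]  |A|=162.5551
6. ⊥bis P2·P5 via (5.59,28.275): [(4.9049, 34.494) (0, 34.7851) (0, 19.6279) (6.3574, 21.3098)]  |A|=80.3021
7. ⊥bis P2·P6 via (13.91,27.125): [(4.9049, 34.494) (0, 34.7851) (0, 19.6279) (6.3574, 21.3098)]  |A|=80.3021
8. canonical 4-gon: [(4.9049, 34.494) (0, 34.7851) (0, 19.6279) (6.3574, 21.3098)]
9. shoelace: 80.3021

Area of P2's cell: 80.3021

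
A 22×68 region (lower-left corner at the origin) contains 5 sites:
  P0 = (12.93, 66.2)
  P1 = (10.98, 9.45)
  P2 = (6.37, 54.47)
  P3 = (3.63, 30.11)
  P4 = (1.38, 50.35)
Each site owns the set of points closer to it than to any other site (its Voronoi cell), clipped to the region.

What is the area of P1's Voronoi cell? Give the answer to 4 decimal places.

Area of P1's cell: 464.0797

1. box [0,22]×[0,68]: [(0, 0) (22, 0) (22, 68) (0, 68)]
2. ⊥bis P1·P0 via (11.955,37.825): [(0, 38.2358) (0, 0) (22, 0) (22, 37.4798)]  |A|=832.8719
3. ⊥bis P1·P2 via (8.675,31.96): [(0, 31.0717) (0, 0) (22, 0) (22, 33.3245)]  |A|=708.3577
4. ⊥bis P1·P3 via (7.305,19.78): [(0, 17.1812) (0, 0) (22, 0) (22, 25.0079)]  |A|=464.0797
5. ⊥bis P1·P4 via (6.18,29.9): [(0, 17.1812) (0, 0) (22, 0) (22, 25.0079)]  |A|=464.0797
6. canonical 4-gon: [(0, 17.1812) (0, 0) (22, 0) (22, 25.0079)]
7. shoelace: 464.0797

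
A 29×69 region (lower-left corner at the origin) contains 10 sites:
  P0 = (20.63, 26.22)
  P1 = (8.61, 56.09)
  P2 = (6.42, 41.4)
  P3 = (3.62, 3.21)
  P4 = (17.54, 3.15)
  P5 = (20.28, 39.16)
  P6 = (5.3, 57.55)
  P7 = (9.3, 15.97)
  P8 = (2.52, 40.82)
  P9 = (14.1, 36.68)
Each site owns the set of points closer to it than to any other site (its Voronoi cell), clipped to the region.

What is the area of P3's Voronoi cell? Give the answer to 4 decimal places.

1. box [0,29]×[0,69]: [(0, 0) (29, 0) (29, 69) (0, 69)]
2. ⊥bis P3·P0 via (12.125,14.715): [(0, 23.6783) (0, 0) (29, 0) (29, 2.2403)]  |A|=375.8196
3. ⊥bis P3·P1 via (6.115,29.65): [(0, 23.6783) (0, 0) (29, 0) (29, 2.2403)]  |A|=375.8196
4. ⊥bis P3·P2 via (5.02,22.305): [(1.5096, 22.5624) (0, 22.6731) (0, 0) (29, 0) (29, 2.2403)]  |A|=375.0608
5. ⊥bis P3·P4 via (10.58,3.18): [(10.6345, 15.8169) (1.5096, 22.5624) (0, 22.6731) (0, 0) (10.5663, 0)]  |A|=208.7073
6. ⊥bis P3·P5 via (11.95,21.185): [(10.6345, 15.8169) (1.5096, 22.5624) (0, 22.6731) (0, 0) (10.5663, 0)]  |A|=208.7073
7. ⊥bis P3·P6 via (4.46,30.38): [(10.6345, 15.8169) (1.5096, 22.5624) (0, 22.6731) (0, 0) (10.5663, 0)]  |A|=208.7073
8. ⊥bis P3·P7 via (6.46,9.59): [(10.5997, 7.7473) (0, 12.4656) (0, 0) (10.5663, 0)]  |A|=106.9957
9. ⊥bis P3·P8 via (3.07,22.015): [(10.5997, 7.7473) (0, 12.4656) (0, 0) (10.5663, 0)]  |A|=106.9957
10. ⊥bis P3·P9 via (8.86,19.945): [(10.5997, 7.7473) (0, 12.4656) (0, 0) (10.5663, 0)]  |A|=106.9957
11. canonical 4-gon: [(10.5997, 7.7473) (0, 12.4656) (0, 0) (10.5663, 0)]
12. shoelace: 106.9957

Area of P3's cell: 106.9957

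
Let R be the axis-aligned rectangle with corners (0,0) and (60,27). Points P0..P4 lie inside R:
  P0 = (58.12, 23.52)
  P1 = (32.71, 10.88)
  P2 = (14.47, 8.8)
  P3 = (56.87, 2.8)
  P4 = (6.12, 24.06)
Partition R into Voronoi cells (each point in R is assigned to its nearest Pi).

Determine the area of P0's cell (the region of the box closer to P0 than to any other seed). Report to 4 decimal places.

Area of P0's cell: 218.7197

1. box [0,60]×[0,27]: [(0, 0) (60, 0) (60, 27) (0, 27)]
2. ⊥bis P0·P1 via (45.415,17.2): [(53.971, 0) (60, 0) (60, 27) (40.5401, 27)]  |A|=344.1005
3. ⊥bis P0·P2 via (36.295,16.16): [(53.971, 0) (60, 0) (60, 27) (40.5401, 27)]  |A|=344.1005
4. ⊥bis P0·P3 via (57.495,13.16): [(47.1131, 13.7863) (60, 13.0089) (60, 27) (40.5401, 27)]  |A|=218.7197
5. ⊥bis P0·P4 via (32.12,23.79): [(47.1131, 13.7863) (60, 13.0089) (60, 27) (40.5401, 27)]  |A|=218.7197
6. canonical 4-gon: [(47.1131, 13.7863) (60, 13.0089) (60, 27) (40.5401, 27)]
7. shoelace: 218.7197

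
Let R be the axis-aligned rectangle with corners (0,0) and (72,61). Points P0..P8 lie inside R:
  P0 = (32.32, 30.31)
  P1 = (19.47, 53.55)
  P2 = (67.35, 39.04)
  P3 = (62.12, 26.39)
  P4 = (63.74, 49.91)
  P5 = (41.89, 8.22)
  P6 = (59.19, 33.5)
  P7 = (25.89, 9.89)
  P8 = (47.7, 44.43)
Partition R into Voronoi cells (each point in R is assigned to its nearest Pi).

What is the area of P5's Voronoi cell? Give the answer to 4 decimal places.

Area of P5's cell: 506.4578

1. box [0,72]×[0,61]: [(0, 0) (72, 0) (72, 61) (0, 61)]
2. ⊥bis P5·P0 via (37.105,19.265): [(0, 3.1901) (0, 0) (72, 0) (72, 34.3825)]  |A|=1352.6124
3. ⊥bis P5·P1 via (30.68,30.885): [(0, 3.1901) (0, 0) (72, 0) (72, 34.3825)]  |A|=1352.6124
4. ⊥bis P5·P2 via (54.62,23.63): [(52.0607, 25.7442) (0, 3.1901) (0, 0) (72, 0) (72, 9.2726)]  |A|=1102.2756
5. ⊥bis P5·P3 via (52.005,17.305): [(46.564, 23.3629) (0, 3.1901) (0, 0) (67.5478, 0)]  |A|=863.3281
6. ⊥bis P5·P4 via (52.815,29.065): [(46.564, 23.3629) (0, 3.1901) (0, 0) (67.5478, 0)]  |A|=863.3281
7. ⊥bis P5·P6 via (50.54,20.86): [(46.564, 23.3629) (0, 3.1901) (0, 0) (67.5478, 0)]  |A|=863.3281
8. ⊥bis P5·P7 via (33.89,9.055): [(46.564, 23.3629) (34.8539, 18.2898) (32.9449, 0) (67.5478, 0)]  |A|=506.4578
9. ⊥bis P5·P8 via (44.795,26.325): [(46.564, 23.3629) (34.8539, 18.2898) (32.9449, 0) (67.5478, 0)]  |A|=506.4578
10. canonical 4-gon: [(46.564, 23.3629) (34.8539, 18.2898) (32.9449, 0) (67.5478, 0)]
11. shoelace: 506.4578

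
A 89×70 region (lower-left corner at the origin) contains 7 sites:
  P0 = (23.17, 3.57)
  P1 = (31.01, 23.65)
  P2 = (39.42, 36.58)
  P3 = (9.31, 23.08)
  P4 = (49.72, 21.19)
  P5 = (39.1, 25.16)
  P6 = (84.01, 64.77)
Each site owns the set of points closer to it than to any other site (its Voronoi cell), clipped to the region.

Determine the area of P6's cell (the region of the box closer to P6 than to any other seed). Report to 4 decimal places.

Area of P6's cell: 1029.2665

1. box [0,89]×[0,70]: [(0, 0) (89, 0) (89, 70) (0, 70)]
2. ⊥bis P6·P0 via (53.59,34.17): [(87.9622, 0) (89, 0) (89, 70) (17.548, 70)]  |A|=2537.1438
3. ⊥bis P6·P1 via (57.51,44.21): [(89, 3.6222) (89, 70) (37.5009, 70)]  |A|=1709.1998
4. ⊥bis P6·P2 via (61.715,50.675): [(89, 7.5165) (89, 70) (49.4976, 70)]  |A|=1234.1226
5. ⊥bis P6·P3 via (46.66,43.925): [(89, 7.5165) (89, 70) (49.4976, 70)]  |A|=1234.1226
6. ⊥bis P6·P4 via (66.865,42.98): [(66.2975, 43.4265) (89, 25.5635) (89, 70) (49.4976, 70)]  |A|=1029.2665
7. ⊥bis P6·P5 via (61.555,44.965): [(66.2975, 43.4265) (89, 25.5635) (89, 70) (49.4976, 70)]  |A|=1029.2665
8. canonical 4-gon: [(66.2975, 43.4265) (89, 25.5635) (89, 70) (49.4976, 70)]
9. shoelace: 1029.2665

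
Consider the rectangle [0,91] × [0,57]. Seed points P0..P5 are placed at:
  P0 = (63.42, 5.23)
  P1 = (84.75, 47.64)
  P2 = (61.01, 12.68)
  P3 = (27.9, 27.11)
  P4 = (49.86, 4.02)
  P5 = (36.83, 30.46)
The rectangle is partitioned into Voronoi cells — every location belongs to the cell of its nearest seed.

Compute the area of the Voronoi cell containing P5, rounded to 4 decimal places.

1. box [0,91]×[0,57]: [(0, 0) (91, 0) (91, 57) (0, 57)]
2. ⊥bis P5·P0 via (50.125,17.845): [(0, 0) (33.1927, 0) (87.2773, 57) (0, 57)]  |A|=3433.3966
3. ⊥bis P5·P1 via (60.79,39.05): [(0, 0) (33.1927, 0) (63.3829, 31.8176) (54.3547, 57) (0, 57)]  |A|=3018.8604
4. ⊥bis P5·P2 via (48.92,21.57): [(0, 0) (33.0592, 0) (61.1123, 38.151) (54.3547, 57) (0, 57)]  |A|=2884.5869
5. ⊥bis P5·P3 via (32.365,28.785): [(39.75, 9.0991) (61.1123, 38.151) (54.3547, 57) (21.7804, 57)]  |A|=1079.6576
6. ⊥bis P5·P4 via (43.345,17.24): [(37.7334, 14.4745) (47.095, 19.088) (61.1123, 38.151) (54.3547, 57) (21.7804, 57)]  |A|=1049.845
7. canonical 5-gon: [(37.7334, 14.4745) (47.095, 19.088) (61.1123, 38.151) (54.3547, 57) (21.7804, 57)]
8. shoelace: 1049.845

Area of P5's cell: 1049.8450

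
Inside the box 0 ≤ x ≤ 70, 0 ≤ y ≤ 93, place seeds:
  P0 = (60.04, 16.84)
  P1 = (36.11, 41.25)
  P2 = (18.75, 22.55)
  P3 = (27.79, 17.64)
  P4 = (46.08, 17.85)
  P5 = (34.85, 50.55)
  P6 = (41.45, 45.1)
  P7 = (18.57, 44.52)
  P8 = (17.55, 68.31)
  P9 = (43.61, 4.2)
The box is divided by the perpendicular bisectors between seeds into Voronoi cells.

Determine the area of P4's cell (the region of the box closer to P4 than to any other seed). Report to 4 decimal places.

1. box [0,70]×[0,93]: [(0, 0) (70, 0) (70, 93) (0, 93)]
2. ⊥bis P4·P0 via (53.06,17.345): [(0, 0) (51.8051, 0) (58.5336, 93) (0, 93)]  |A|=5130.7497
3. ⊥bis P4·P1 via (41.095,29.55): [(0, 12.0407) (0, 0) (51.8051, 0) (54.3517, 35.1982)]  |A|=1238.941
4. ⊥bis P4·P2 via (32.415,20.2): [(33.4638, 26.2986) (28.9412, 0) (51.8051, 0) (54.3517, 35.1982)]  |A|=656.9212
5. ⊥bis P4·P3 via (36.935,17.745): [(36.8204, 27.7287) (37.1387, 0) (51.8051, 0) (54.3517, 35.1982)]  |A|=502.3643
6. ⊥bis P4·P5 via (40.465,34.2): [(36.8204, 27.7287) (37.1387, 0) (51.8051, 0) (54.3517, 35.1982)]  |A|=502.3643
7. ⊥bis P4·P6 via (43.765,31.475): [(46.8388, 31.9973) (36.8204, 27.7287) (37.1387, 0) (51.8051, 0) (54.2107, 33.2498)]  |A|=495.2708
8. ⊥bis P4·P7 via (32.325,31.185): [(46.8388, 31.9973) (36.8204, 27.7287) (37.1387, 0) (51.8051, 0) (54.2107, 33.2498)]  |A|=495.2708
9. ⊥bis P4·P8 via (31.815,43.08): [(46.8388, 31.9973) (36.8204, 27.7287) (37.1387, 0) (51.8051, 0) (54.2107, 33.2498)]  |A|=495.2708
10. ⊥bis P4·P9 via (44.845,11.025): [(46.8388, 31.9973) (36.8204, 27.7287) (36.9958, 12.4453) (52.5025, 9.6394) (54.2107, 33.2498)]  |A|=328.2915
11. canonical 5-gon: [(46.8388, 31.9973) (36.8204, 27.7287) (36.9958, 12.4453) (52.5025, 9.6394) (54.2107, 33.2498)]
12. shoelace: 328.2915

Area of P4's cell: 328.2915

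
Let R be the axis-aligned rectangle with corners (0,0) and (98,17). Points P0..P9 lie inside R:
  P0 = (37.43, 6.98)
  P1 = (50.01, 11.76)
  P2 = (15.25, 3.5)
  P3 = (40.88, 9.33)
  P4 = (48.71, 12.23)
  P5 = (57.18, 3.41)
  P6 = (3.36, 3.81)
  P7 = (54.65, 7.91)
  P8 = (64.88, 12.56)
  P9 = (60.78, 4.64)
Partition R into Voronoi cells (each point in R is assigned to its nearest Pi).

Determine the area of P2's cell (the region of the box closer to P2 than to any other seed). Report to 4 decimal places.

1. box [0,98]×[0,17]: [(0, 0) (98, 0) (98, 17) (0, 17)]
2. ⊥bis P2·P0 via (26.34,5.24): [(0, 0) (27.1621, 0) (24.4949, 17) (0, 17)]  |A|=439.0847
3. ⊥bis P2·P1 via (32.63,7.63): [(0, 0) (27.1621, 0) (24.4949, 17) (0, 17)]  |A|=439.0847
4. ⊥bis P2·P3 via (28.065,6.415): [(0, 0) (27.1621, 0) (24.4949, 17) (0, 17)]  |A|=439.0847
5. ⊥bis P2·P4 via (31.98,7.865): [(0, 0) (27.1621, 0) (24.4949, 17) (0, 17)]  |A|=439.0847
6. ⊥bis P2·P5 via (36.215,3.455): [(0, 0) (27.1621, 0) (24.4949, 17) (0, 17)]  |A|=439.0847
7. ⊥bis P2·P6 via (9.305,3.655): [(9.2097, 0) (27.1621, 0) (24.4949, 17) (9.6529, 17)]  |A|=278.7523
8. ⊥bis P2·P7 via (34.95,5.705): [(9.2097, 0) (27.1621, 0) (24.4949, 17) (9.6529, 17)]  |A|=278.7523
9. ⊥bis P2·P8 via (40.065,8.03): [(9.2097, 0) (27.1621, 0) (24.4949, 17) (9.6529, 17)]  |A|=278.7523
10. ⊥bis P2·P9 via (38.015,4.07): [(9.2097, 0) (27.1621, 0) (24.4949, 17) (9.6529, 17)]  |A|=278.7523
11. canonical 4-gon: [(9.2097, 0) (27.1621, 0) (24.4949, 17) (9.6529, 17)]
12. shoelace: 278.7523

Area of P2's cell: 278.7523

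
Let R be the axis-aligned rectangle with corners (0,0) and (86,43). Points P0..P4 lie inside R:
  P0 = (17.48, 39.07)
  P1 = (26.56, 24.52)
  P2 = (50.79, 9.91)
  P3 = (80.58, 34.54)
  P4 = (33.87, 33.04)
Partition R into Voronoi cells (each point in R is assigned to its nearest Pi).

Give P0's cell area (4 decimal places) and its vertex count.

1. box [0,86]×[0,43]: [(0, 0) (86, 0) (86, 43) (0, 43)]
2. ⊥bis P0·P1 via (22.02,31.795): [(0, 18.0533) (39.9751, 43) (0, 43)]  |A|=498.6238
3. ⊥bis P0·P2 via (34.135,24.49): [(0, 18.0533) (39.9751, 43) (0, 43)]  |A|=498.6238
4. ⊥bis P0·P3 via (49.03,36.805): [(0, 18.0533) (39.9751, 43) (0, 43)]  |A|=498.6238
5. ⊥bis P0·P4 via (25.675,36.055): [(0, 18.0533) (24.7299, 33.4861) (28.2301, 43) (0, 43)]  |A|=442.7534
6. canonical 4-gon: [(0, 18.0533) (24.7299, 33.4861) (28.2301, 43) (0, 43)]
7. shoelace: 442.7534

Area of P0's cell: 442.7534 (4 vertices)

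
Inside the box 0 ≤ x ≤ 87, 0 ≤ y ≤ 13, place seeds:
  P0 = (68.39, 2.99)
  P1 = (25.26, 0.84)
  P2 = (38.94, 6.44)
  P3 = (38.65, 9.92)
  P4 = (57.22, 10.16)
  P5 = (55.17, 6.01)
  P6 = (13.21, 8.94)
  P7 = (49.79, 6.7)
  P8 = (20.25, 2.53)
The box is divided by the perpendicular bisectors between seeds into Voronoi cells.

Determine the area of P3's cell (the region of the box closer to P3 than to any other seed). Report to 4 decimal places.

Area of P3's cell: 81.0954

1. box [0,87]×[0,13]: [(0, 0) (87, 0) (87, 13) (0, 13)]
2. ⊥bis P3·P0 via (53.52,6.455): [(0, 0) (52.0159, 0) (55.0451, 13) (0, 13)]  |A|=695.8963
3. ⊥bis P3·P1 via (31.955,5.38): [(35.6033, 0) (52.0159, 0) (55.0451, 13) (26.7877, 13)]  |A|=290.3547
4. ⊥bis P3·P2 via (38.795,8.18): [(30.5237, 7.4907) (54.2215, 9.4655) (55.0451, 13) (26.7877, 13)]  |A|=118.9051
5. ⊥bis P3·P4 via (47.935,10.04): [(30.5237, 7.4907) (47.9492, 8.9428) (47.8967, 13) (26.7877, 13)]  |A|=93.5347
6. ⊥bis P3·P5 via (46.91,7.965): [(30.5237, 7.4907) (47.1252, 8.8742) (47.9074, 12.1789) (47.8967, 13) (26.7877, 13)]  |A|=92.2
7. ⊥bis P3·P6 via (25.93,9.43): [(30.5237, 7.4907) (47.1252, 8.8742) (47.9074, 12.1789) (47.8967, 13) (26.7877, 13)]  |A|=92.2
8. ⊥bis P3·P7 via (44.22,8.31): [(30.5237, 7.4907) (44.3154, 8.64) (45.5756, 13) (26.7877, 13)]  |A|=81.0954
9. ⊥bis P3·P8 via (29.45,6.225): [(30.5237, 7.4907) (44.3154, 8.64) (45.5756, 13) (26.7877, 13)]  |A|=81.0954
10. canonical 4-gon: [(30.5237, 7.4907) (44.3154, 8.64) (45.5756, 13) (26.7877, 13)]
11. shoelace: 81.0954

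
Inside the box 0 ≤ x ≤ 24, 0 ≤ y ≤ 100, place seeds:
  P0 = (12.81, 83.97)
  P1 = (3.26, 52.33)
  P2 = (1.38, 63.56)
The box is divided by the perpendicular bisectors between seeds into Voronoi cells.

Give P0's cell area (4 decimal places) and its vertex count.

1. box [0,24]×[0,100]: [(0, 0) (24, 0) (24, 100) (0, 100)]
2. ⊥bis P0·P1 via (8.035,68.15): [(0, 70.5752) (24, 63.3312) (24, 100) (0, 100)]  |A|=793.1224
3. ⊥bis P0·P2 via (7.095,73.765): [(0, 77.7383) (24, 64.2979) (24, 100) (0, 100)]  |A|=695.5655
4. canonical 4-gon: [(0, 77.7383) (24, 64.2979) (24, 100) (0, 100)]
5. shoelace: 695.5655

Area of P0's cell: 695.5655 (4 vertices)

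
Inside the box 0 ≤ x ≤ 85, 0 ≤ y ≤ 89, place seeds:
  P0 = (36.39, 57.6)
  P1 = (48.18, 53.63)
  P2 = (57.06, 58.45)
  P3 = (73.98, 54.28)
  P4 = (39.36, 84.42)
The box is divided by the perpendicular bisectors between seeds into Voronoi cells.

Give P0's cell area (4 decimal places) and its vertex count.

Area of P0's cell: 2595.2297 (5 vertices)

1. box [0,85]×[0,89]: [(0, 0) (85, 0) (85, 89) (0, 89)]
2. ⊥bis P0·P1 via (42.285,55.615): [(0, 0) (23.558, 0) (53.5266, 89) (0, 89)]  |A|=3430.2638
3. ⊥bis P0·P2 via (46.725,58.025): [(0, 0) (23.558, 0) (46.3301, 67.628) (45.4512, 89) (0, 89)]  |A|=3343.9706
4. ⊥bis P0·P3 via (55.185,55.94): [(0, 0) (23.558, 0) (46.3301, 67.628) (45.4512, 89) (0, 89)]  |A|=3343.9706
5. ⊥bis P0·P4 via (37.875,71.01): [(0, 75.2042) (0, 0) (23.558, 0) (46.3301, 67.628) (46.2291, 70.0849)]  |A|=2595.2297
6. canonical 5-gon: [(0, 75.2042) (0, 0) (23.558, 0) (46.3301, 67.628) (46.2291, 70.0849)]
7. shoelace: 2595.2297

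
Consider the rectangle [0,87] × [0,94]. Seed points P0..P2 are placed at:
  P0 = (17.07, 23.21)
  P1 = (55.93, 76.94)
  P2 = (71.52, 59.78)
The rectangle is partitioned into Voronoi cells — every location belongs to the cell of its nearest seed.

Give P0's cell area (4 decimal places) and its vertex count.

1. box [0,87]×[0,94]: [(0, 0) (87, 0) (87, 94) (0, 94)]
2. ⊥bis P0·P1 via (36.5,50.075): [(0, 76.4735) (0, 0) (87, 0) (87, 13.5511)]  |A|=3916.0683
3. ⊥bis P0·P2 via (44.295,41.495): [(40.4523, 47.2165) (0, 76.4735) (0, 0) (72.1641, 0)]  |A|=3250.4321
4. canonical 4-gon: [(40.4523, 47.2165) (0, 76.4735) (0, 0) (72.1641, 0)]
5. shoelace: 3250.4321

Area of P0's cell: 3250.4321 (4 vertices)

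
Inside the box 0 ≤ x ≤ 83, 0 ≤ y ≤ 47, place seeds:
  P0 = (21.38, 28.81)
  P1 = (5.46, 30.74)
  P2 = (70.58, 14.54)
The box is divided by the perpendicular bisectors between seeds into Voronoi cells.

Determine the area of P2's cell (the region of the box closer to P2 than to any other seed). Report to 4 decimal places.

1. box [0,83]×[0,47]: [(0, 0) (83, 0) (83, 47) (0, 47)]
2. ⊥bis P2·P0 via (45.98,21.675): [(39.6934, 0) (83, 0) (83, 47) (53.3253, 47)]  |A|=1715.0618
3. ⊥bis P2·P1 via (38.02,22.64): [(39.6934, 0) (83, 0) (83, 47) (53.3253, 47)]  |A|=1715.0618
4. canonical 4-gon: [(39.6934, 0) (83, 0) (83, 47) (53.3253, 47)]
5. shoelace: 1715.0618

Area of P2's cell: 1715.0618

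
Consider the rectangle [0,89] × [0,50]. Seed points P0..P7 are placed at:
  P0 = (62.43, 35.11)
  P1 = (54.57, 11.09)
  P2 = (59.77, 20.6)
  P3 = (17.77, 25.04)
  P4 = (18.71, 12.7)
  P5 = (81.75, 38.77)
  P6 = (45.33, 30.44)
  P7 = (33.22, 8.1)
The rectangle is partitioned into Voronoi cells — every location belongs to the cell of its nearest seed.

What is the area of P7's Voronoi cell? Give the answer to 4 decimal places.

Area of P7's cell: 366.7842

1. box [0,89]×[0,50]: [(0, 0) (89, 0) (89, 50) (0, 50)]
2. ⊥bis P7·P0 via (47.825,21.605): [(0, 0) (67.8028, 0) (21.5686, 50) (0, 50)]  |A|=2234.285
3. ⊥bis P7·P1 via (43.895,9.595): [(0, 0) (45.2387, 0) (41.2114, 28.7573) (21.5686, 50) (0, 50)]  |A|=1909.8446
4. ⊥bis P7·P2 via (46.495,14.35): [(0, 0) (45.2387, 0) (41.8463, 24.2239) (38.1565, 32.0611) (21.5686, 50) (0, 50)]  |A|=1903.9687
5. ⊥bis P7·P3 via (25.495,16.57): [(7.327, 0) (45.2387, 0) (41.8463, 24.2239) (39.4553, 29.3024)]  |A|=575.7975
6. ⊥bis P7·P4 via (25.965,10.4): [(28.9078, 19.6826) (22.668, 0) (45.2387, 0) (41.8463, 24.2239) (39.4553, 29.3024)]  |A|=424.8221
7. ⊥bis P7·P5 via (57.485,23.435): [(28.9078, 19.6826) (22.668, 0) (45.2387, 0) (41.8463, 24.2239) (39.4553, 29.3024)]  |A|=424.8221
8. ⊥bis P7·P6 via (39.275,19.27): [(32.4888, 22.9486) (28.9078, 19.6826) (22.668, 0) (45.2387, 0) (42.8083, 17.3547)]  |A|=366.7842
9. canonical 5-gon: [(32.4888, 22.9486) (28.9078, 19.6826) (22.668, 0) (45.2387, 0) (42.8083, 17.3547)]
10. shoelace: 366.7842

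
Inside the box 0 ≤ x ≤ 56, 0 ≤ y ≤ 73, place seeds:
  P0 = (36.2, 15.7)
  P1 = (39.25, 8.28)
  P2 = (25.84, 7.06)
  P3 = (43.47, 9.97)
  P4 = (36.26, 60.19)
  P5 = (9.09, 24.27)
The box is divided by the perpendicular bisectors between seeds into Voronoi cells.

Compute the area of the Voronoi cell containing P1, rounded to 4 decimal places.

Area of P1's cell: 113.8329

1. box [0,56]×[0,73]: [(0, 0) (56, 0) (56, 73) (0, 73)]
2. ⊥bis P1·P0 via (37.725,11.99): [(8.5559, 0) (56, 0) (56, 19.502)]  |A|=462.6266
3. ⊥bis P1·P2 via (32.545,7.67): [(32.3529, 9.7818) (33.2428, 0) (56, 0) (56, 19.502)]  |A|=341.8857
4. ⊥bis P1·P3 via (41.36,9.125): [(39.861, 12.868) (32.3529, 9.7818) (33.2428, 0) (45.0143, 0)]  |A|=113.8329
5. ⊥bis P1·P4 via (37.755,34.235): [(39.861, 12.868) (32.3529, 9.7818) (33.2428, 0) (45.0143, 0)]  |A|=113.8329
6. ⊥bis P1·P5 via (24.17,16.275): [(39.861, 12.868) (32.3529, 9.7818) (33.2428, 0) (45.0143, 0)]  |A|=113.8329
7. canonical 4-gon: [(39.861, 12.868) (32.3529, 9.7818) (33.2428, 0) (45.0143, 0)]
8. shoelace: 113.8329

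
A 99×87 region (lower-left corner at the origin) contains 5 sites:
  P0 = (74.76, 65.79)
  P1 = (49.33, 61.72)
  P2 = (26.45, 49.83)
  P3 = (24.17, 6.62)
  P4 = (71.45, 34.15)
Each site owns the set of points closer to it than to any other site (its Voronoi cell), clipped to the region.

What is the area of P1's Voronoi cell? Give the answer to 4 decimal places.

Area of P1's cell: 1247.6600

1. box [0,99]×[0,87]: [(0, 0) (99, 0) (99, 87) (0, 87)]
2. ⊥bis P1·P0 via (62.045,63.755): [(0, 0) (72.2488, 0) (58.3247, 87) (0, 87)]  |A|=5679.9478
3. ⊥bis P1·P2 via (37.89,55.775): [(66.8745, 0) (72.2488, 0) (58.3247, 87) (21.6634, 87)]  |A|=1828.5515
4. ⊥bis P1·P3 via (36.75,34.17): [(52.9652, 26.7658) (69.1477, 19.3764) (58.3247, 87) (21.6634, 87)]  |A|=1611.3055
5. ⊥bis P1·P4 via (60.39,47.935): [(47.3861, 37.5017) (64.1005, 50.912) (58.3247, 87) (21.6634, 87)]  |A|=1247.66
6. canonical 4-gon: [(47.3861, 37.5017) (64.1005, 50.912) (58.3247, 87) (21.6634, 87)]
7. shoelace: 1247.66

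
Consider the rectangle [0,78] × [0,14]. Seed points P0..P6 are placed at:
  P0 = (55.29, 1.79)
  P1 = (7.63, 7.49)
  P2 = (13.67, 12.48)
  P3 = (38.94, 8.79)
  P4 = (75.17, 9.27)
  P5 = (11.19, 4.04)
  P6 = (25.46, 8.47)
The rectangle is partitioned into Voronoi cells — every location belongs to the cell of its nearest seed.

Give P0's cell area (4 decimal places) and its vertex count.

1. box [0,78]×[0,14]: [(0, 0) (78, 0) (78, 14) (0, 14)]
2. ⊥bis P0·P1 via (31.46,4.64): [(30.9051, 0) (78, 0) (78, 14) (32.5794, 14)]  |A|=647.6085
3. ⊥bis P0·P2 via (34.48,7.135): [(32.6474, 0) (78, 0) (78, 14) (36.2433, 14)]  |A|=609.7654
4. ⊥bis P0·P3 via (47.115,5.29): [(44.8502, 0) (78, 0) (78, 14) (50.8441, 14)]  |A|=422.1405
5. ⊥bis P0·P4 via (65.23,5.53): [(44.8502, 0) (67.3107, 0) (62.0431, 14) (50.8441, 14)]  |A|=235.6171
6. ⊥bis P0·P5 via (33.24,2.915): [(44.8502, 0) (67.3107, 0) (62.0431, 14) (50.8441, 14)]  |A|=235.6171
7. ⊥bis P0·P6 via (40.375,5.13): [(44.8502, 0) (67.3107, 0) (62.0431, 14) (50.8441, 14)]  |A|=235.6171
8. canonical 4-gon: [(44.8502, 0) (67.3107, 0) (62.0431, 14) (50.8441, 14)]
9. shoelace: 235.6171

Area of P0's cell: 235.6171 (4 vertices)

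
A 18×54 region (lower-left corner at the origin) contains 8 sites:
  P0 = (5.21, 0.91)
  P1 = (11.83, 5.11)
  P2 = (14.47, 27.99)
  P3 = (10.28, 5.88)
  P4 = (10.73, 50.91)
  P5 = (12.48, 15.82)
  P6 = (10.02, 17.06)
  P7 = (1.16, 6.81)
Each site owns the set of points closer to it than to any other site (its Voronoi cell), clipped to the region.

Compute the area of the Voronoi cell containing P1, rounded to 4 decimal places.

Area of P1's cell: 71.1051

1. box [0,18]×[0,54]: [(0, 0) (18, 0) (18, 54) (0, 54)]
2. ⊥bis P1·P0 via (8.52,3.01): [(0, 16.4391) (10.4297, 0) (18, 0) (18, 54) (0, 54)]  |A|=886.2726
3. ⊥bis P1·P2 via (13.15,16.55): [(0, 18.0673) (0, 16.4391) (10.4297, 0) (18, 0) (18, 15.9904)]  |A|=220.7918
4. ⊥bis P1·P3 via (11.055,5.495): [(16.3627, 16.1793) (9.2494, 1.8603) (10.4297, 0) (18, 0) (18, 15.9904)]  |A|=89.3987
5. ⊥bis P1·P4 via (11.28,28.01): [(16.3627, 16.1793) (9.2494, 1.8603) (10.4297, 0) (18, 0) (18, 15.9904)]  |A|=89.3987
6. ⊥bis P1·P5 via (12.155,10.465): [(13.4839, 10.3843) (9.2494, 1.8603) (10.4297, 0) (18, 0) (18, 10.1103)]  |A|=71.1051
7. ⊥bis P1·P6 via (10.925,11.085): [(13.4839, 10.3843) (9.2494, 1.8603) (10.4297, 0) (18, 0) (18, 10.1103)]  |A|=71.1051
8. ⊥bis P1·P7 via (6.495,5.96): [(13.4839, 10.3843) (9.2494, 1.8603) (10.4297, 0) (18, 0) (18, 10.1103)]  |A|=71.1051
9. canonical 5-gon: [(13.4839, 10.3843) (9.2494, 1.8603) (10.4297, 0) (18, 0) (18, 10.1103)]
10. shoelace: 71.1051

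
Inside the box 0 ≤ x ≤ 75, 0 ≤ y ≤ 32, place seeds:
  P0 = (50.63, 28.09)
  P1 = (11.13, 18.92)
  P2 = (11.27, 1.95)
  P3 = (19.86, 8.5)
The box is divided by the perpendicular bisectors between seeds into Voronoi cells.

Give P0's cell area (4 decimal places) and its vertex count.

1. box [0,75]×[0,32]: [(0, 0) (75, 0) (75, 32) (0, 32)]
2. ⊥bis P0·P1 via (30.88,23.505): [(36.3367, 0) (75, 0) (75, 32) (28.9079, 32)]  |A|=1356.0864
3. ⊥bis P0·P2 via (30.95,15.02): [(33.8708, 10.622) (40.9252, 0) (75, 0) (75, 32) (28.9079, 32)]  |A|=1331.7171
4. ⊥bis P0·P3 via (35.245,18.295): [(30.2785, 26.0958) (46.8927, 0) (75, 0) (75, 32) (28.9079, 32)]  |A|=1218.3533
5. canonical 5-gon: [(30.2785, 26.0958) (46.8927, 0) (75, 0) (75, 32) (28.9079, 32)]
6. shoelace: 1218.3533

Area of P0's cell: 1218.3533 (5 vertices)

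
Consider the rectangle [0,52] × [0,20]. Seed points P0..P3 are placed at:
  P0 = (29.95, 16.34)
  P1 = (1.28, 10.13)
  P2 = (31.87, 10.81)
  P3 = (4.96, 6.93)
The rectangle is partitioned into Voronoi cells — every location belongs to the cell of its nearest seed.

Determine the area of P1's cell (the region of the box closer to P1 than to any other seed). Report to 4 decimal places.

1. box [0,52]×[0,20]: [(0, 0) (52, 0) (52, 20) (0, 20)]
2. ⊥bis P1·P0 via (15.615,13.235): [(0, 0) (18.4817, 0) (14.1497, 20) (0, 20)]  |A|=326.3142
3. ⊥bis P1·P2 via (16.575,10.47): [(0, 0) (16.8077, 0) (16.6163, 8.6123) (14.1497, 20) (0, 20)]  |A|=319.1058
4. ⊥bis P1·P3 via (3.12,8.53): [(0, 4.942) (13.0939, 20) (0, 20)]  |A|=98.5841
5. canonical 3-gon: [(0, 4.942) (13.0939, 20) (0, 20)]
6. shoelace: 98.5841

Area of P1's cell: 98.5841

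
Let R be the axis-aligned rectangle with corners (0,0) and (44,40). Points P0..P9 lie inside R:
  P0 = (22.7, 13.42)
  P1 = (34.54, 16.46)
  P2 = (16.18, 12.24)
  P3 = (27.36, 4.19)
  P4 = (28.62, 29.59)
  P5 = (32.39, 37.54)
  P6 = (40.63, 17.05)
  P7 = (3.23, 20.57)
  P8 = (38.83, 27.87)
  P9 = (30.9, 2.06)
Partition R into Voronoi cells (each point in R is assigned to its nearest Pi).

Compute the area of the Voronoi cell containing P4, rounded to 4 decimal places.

Area of P4's cell: 276.7736

1. box [0,44]×[0,40]: [(0, 0) (44, 0) (44, 40) (0, 40)]
2. ⊥bis P4·P0 via (25.66,21.505): [(0, 30.8994) (44, 14.7905) (44, 40) (0, 40)]  |A|=754.8216
3. ⊥bis P4·P1 via (31.58,23.025): [(0, 30.8994) (27.0666, 20.99) (44, 28.6249) (44, 40) (0, 40)]  |A|=637.6906
4. ⊥bis P4·P2 via (22.4,20.915): [(0, 36.9759) (17.3172, 24.5594) (27.0666, 20.99) (44, 28.6249) (44, 40) (0, 40)]  |A|=585.0768
5. ⊥bis P4·P3 via (27.99,16.89): [(0, 36.9759) (17.3172, 24.5594) (27.0666, 20.99) (44, 28.6249) (44, 40) (0, 40)]  |A|=585.0768
6. ⊥bis P4·P5 via (30.505,33.565): [(0, 36.9759) (17.3172, 24.5594) (27.0666, 20.99) (42.4224, 27.9136) (16.9352, 40) (0, 40)]  |A|=412.5459
7. ⊥bis P4·P6 via (34.625,23.32): [(0, 36.9759) (17.3172, 24.5594) (27.0666, 20.99) (36.7517, 25.3568) (40.4152, 28.8655) (16.9352, 40) (0, 40)]  |A|=407.2809
8. ⊥bis P4·P7 via (15.925,25.08): [(15.6973, 25.7208) (17.3172, 24.5594) (27.0666, 20.99) (36.7517, 25.3568) (40.4152, 28.8655) (16.9352, 40) (10.6246, 40)]  |A|=307.6906
9. ⊥bis P4·P8 via (33.725,28.73): [(15.6973, 25.7208) (17.3172, 24.5594) (27.0666, 20.99) (32.8612, 23.6027) (34.2411, 31.7933) (16.9352, 40) (10.6246, 40)]  |A|=276.7736
10. ⊥bis P4·P9 via (29.76,15.825): [(15.6973, 25.7208) (17.3172, 24.5594) (27.0666, 20.99) (32.8612, 23.6027) (34.2411, 31.7933) (16.9352, 40) (10.6246, 40)]  |A|=276.7736
11. canonical 7-gon: [(15.6973, 25.7208) (17.3172, 24.5594) (27.0666, 20.99) (32.8612, 23.6027) (34.2411, 31.7933) (16.9352, 40) (10.6246, 40)]
12. shoelace: 276.7736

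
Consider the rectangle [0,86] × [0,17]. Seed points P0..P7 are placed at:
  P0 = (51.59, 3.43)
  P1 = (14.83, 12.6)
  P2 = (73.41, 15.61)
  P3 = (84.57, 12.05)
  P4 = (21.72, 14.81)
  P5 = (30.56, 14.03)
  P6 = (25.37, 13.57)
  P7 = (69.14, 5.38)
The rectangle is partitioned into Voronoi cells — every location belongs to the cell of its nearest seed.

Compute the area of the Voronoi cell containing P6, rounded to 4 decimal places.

1. box [0,86]×[0,17]: [(0, 0) (86, 0) (86, 17) (0, 17)]
2. ⊥bis P6·P0 via (38.48,8.5): [(0, 0) (35.1928, 0) (41.7672, 17) (0, 17)]  |A|=654.16
3. ⊥bis P6·P1 via (20.1,13.085): [(21.3042, 0) (35.1928, 0) (41.7672, 17) (19.7397, 17)]  |A|=305.2867
4. ⊥bis P6·P2 via (49.39,14.59): [(21.3042, 0) (35.1928, 0) (41.7672, 17) (19.7397, 17)]  |A|=305.2867
5. ⊥bis P6·P3 via (54.97,12.81): [(21.3042, 0) (35.1928, 0) (41.7672, 17) (19.7397, 17)]  |A|=305.2867
6. ⊥bis P6·P4 via (23.545,14.19): [(20.7543, 5.9754) (21.3042, 0) (35.1928, 0) (41.7672, 17) (24.4996, 17)]  |A|=279.0486
7. ⊥bis P6·P5 via (27.965,13.8): [(20.7543, 5.9754) (21.3042, 0) (29.1881, 0) (27.6814, 17) (24.4996, 17)]  |A|=108.2793
8. ⊥bis P6·P7 via (47.255,9.475): [(20.7543, 5.9754) (21.3042, 0) (29.1881, 0) (27.6814, 17) (24.4996, 17)]  |A|=108.2793
9. canonical 5-gon: [(20.7543, 5.9754) (21.3042, 0) (29.1881, 0) (27.6814, 17) (24.4996, 17)]
10. shoelace: 108.2793

Area of P6's cell: 108.2793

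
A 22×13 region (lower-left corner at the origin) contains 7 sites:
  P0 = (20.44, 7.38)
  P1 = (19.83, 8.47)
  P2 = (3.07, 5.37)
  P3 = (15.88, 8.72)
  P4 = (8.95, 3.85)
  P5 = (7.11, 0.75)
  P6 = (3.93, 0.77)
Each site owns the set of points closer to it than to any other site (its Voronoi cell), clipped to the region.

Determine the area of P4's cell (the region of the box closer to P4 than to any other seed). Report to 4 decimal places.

Area of P4's cell: 61.9346

1. box [0,22]×[0,13]: [(0, 0) (22, 0) (22, 13) (0, 13)]
2. ⊥bis P4·P0 via (14.695,5.615): [(0, 0) (16.4201, 0) (12.4262, 13) (0, 13)]  |A|=187.5004
3. ⊥bis P4·P1 via (14.39,6.16): [(0, 0) (16.4201, 0) (14.8875, 4.9883) (11.4855, 13) (0, 13)]  |A|=183.7324
4. ⊥bis P4·P2 via (6.01,4.61): [(4.8183, 0) (16.4201, 0) (14.8875, 4.9883) (11.4855, 13) (8.1788, 13)]  |A|=99.2509
5. ⊥bis P4·P3 via (12.415,6.285): [(8.049, 12.4978) (4.8183, 0) (16.4201, 0) (16.1003, 1.0408)]  |A|=74.8564
6. ⊥bis P4·P5 via (8.03,2.3): [(8.049, 12.4978) (5.761, 3.6468) (11.905, 0) (16.4201, 0) (16.1003, 1.0408)]  |A|=61.9346
7. ⊥bis P4·P6 via (6.44,2.31): [(8.049, 12.4978) (5.761, 3.6468) (11.905, 0) (16.4201, 0) (16.1003, 1.0408)]  |A|=61.9346
8. canonical 5-gon: [(8.049, 12.4978) (5.761, 3.6468) (11.905, 0) (16.4201, 0) (16.1003, 1.0408)]
9. shoelace: 61.9346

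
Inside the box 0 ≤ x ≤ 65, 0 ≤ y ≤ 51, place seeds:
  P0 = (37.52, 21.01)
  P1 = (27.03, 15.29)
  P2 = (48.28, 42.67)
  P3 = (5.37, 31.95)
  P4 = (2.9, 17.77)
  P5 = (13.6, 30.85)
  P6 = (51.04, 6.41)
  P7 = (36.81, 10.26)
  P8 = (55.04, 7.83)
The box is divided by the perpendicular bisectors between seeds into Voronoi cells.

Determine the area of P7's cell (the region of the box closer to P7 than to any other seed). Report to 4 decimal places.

1. box [0,65]×[0,51]: [(0, 0) (65, 0) (65, 51) (0, 51)]
2. ⊥bis P7·P0 via (37.165,15.635): [(0, 18.0896) (0, 0) (65, 0) (65, 13.7966)]  |A|=1036.302
3. ⊥bis P7·P1 via (31.92,12.775): [(33.5149, 15.8761) (25.3496, 0) (65, 0) (65, 13.7966)]  |A|=531.9395
4. ⊥bis P7·P2 via (42.545,26.465): [(33.5149, 15.8761) (25.3496, 0) (65, 0) (65, 13.7966)]  |A|=531.9395
5. ⊥bis P7·P3 via (21.09,21.105): [(33.5149, 15.8761) (25.3496, 0) (65, 0) (65, 13.7966)]  |A|=531.9395
6. ⊥bis P7·P4 via (19.855,14.015): [(33.5149, 15.8761) (25.3496, 0) (65, 0) (65, 13.7966)]  |A|=531.9395
7. ⊥bis P7·P5 via (25.205,20.555): [(33.5149, 15.8761) (25.3496, 0) (65, 0) (65, 13.7966)]  |A|=531.9395
8. ⊥bis P7·P6 via (43.925,8.335): [(45.7467, 15.0682) (33.5149, 15.8761) (25.3496, 0) (41.6699, 0)]  |A|=223.3533
9. ⊥bis P7·P8 via (45.925,9.045): [(45.7467, 15.0682) (33.5149, 15.8761) (25.3496, 0) (41.6699, 0)]  |A|=223.3533
10. canonical 4-gon: [(45.7467, 15.0682) (33.5149, 15.8761) (25.3496, 0) (41.6699, 0)]
11. shoelace: 223.3533

Area of P7's cell: 223.3533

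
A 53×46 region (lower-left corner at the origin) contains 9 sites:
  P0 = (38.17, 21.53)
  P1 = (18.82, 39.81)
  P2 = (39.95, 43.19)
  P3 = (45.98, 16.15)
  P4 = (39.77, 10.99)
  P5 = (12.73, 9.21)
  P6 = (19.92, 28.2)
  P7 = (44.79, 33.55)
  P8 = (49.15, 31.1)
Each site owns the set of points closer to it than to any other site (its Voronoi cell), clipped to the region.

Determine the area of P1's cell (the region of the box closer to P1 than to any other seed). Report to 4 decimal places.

Area of P1's cell: 367.2523

1. box [0,53]×[0,46]: [(0, 0) (53, 0) (53, 46) (0, 46)]
2. ⊥bis P1·P0 via (28.495,30.67): [(0, 0.5071) (42.9773, 46) (0, 46)]  |A|=977.5814
3. ⊥bis P1·P2 via (29.385,41.5): [(0, 0.5071) (30.7377, 33.0439) (28.6652, 46) (0, 46)]  |A|=884.8669
4. ⊥bis P1·P3 via (32.4,27.98): [(0, 0.5071) (30.7377, 33.0439) (28.6652, 46) (0, 46)]  |A|=884.8669
5. ⊥bis P1·P4 via (29.295,25.4): [(0, 4.1047) (10.8491, 11.9912) (30.7377, 33.0439) (28.6652, 46) (0, 46)]  |A|=865.3514
6. ⊥bis P1·P5 via (15.775,24.51): [(0, 27.6495) (21.5835, 23.354) (30.7377, 33.0439) (28.6652, 46) (0, 46)]  |A|=591.9517
7. ⊥bis P1·P6 via (19.37,34.005): [(0, 32.1698) (30.4165, 35.0516) (28.6652, 46) (0, 46)]  |A|=367.2523
8. ⊥bis P1·P7 via (31.805,36.68): [(0, 32.1698) (30.4165, 35.0516) (28.6652, 46) (0, 46)]  |A|=367.2523
9. ⊥bis P1·P8 via (33.985,35.455): [(0, 32.1698) (30.4165, 35.0516) (28.6652, 46) (0, 46)]  |A|=367.2523
10. canonical 4-gon: [(0, 32.1698) (30.4165, 35.0516) (28.6652, 46) (0, 46)]
11. shoelace: 367.2523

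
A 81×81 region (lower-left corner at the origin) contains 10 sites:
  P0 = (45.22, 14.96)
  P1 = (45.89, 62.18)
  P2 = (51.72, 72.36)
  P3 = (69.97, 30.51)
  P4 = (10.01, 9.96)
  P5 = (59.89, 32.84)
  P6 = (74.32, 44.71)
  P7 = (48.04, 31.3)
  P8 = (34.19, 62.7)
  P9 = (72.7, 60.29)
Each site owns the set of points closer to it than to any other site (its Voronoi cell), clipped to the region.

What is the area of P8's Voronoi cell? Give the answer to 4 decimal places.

1. box [0,81]×[0,81]: [(0, 0) (81, 0) (81, 81) (0, 81)]
2. ⊥bis P8·P0 via (39.705,38.83): [(0, 29.6564) (81, 48.3709) (81, 81) (0, 81)]  |A|=3400.892
3. ⊥bis P8·P1 via (40.04,62.44): [(0, 29.6564) (38.9833, 38.6632) (40.8649, 81) (0, 81)]  |A|=1865.8131
4. ⊥bis P8·P2 via (42.955,67.53): [(0, 29.6564) (38.9833, 38.6632) (40.4669, 72.0452) (35.5323, 81) (0, 81)]  |A|=1841.9368
5. ⊥bis P8·P3 via (52.08,46.605): [(0, 29.6564) (38.9833, 38.6632) (40.4669, 72.0452) (35.5323, 81) (0, 81)]  |A|=1841.9368
6. ⊥bis P8·P4 via (22.1,36.33): [(0, 46.4623) (24.3733, 35.2877) (38.9833, 38.6632) (40.4669, 72.0452) (35.5323, 81) (0, 81)]  |A|=1637.1291
7. ⊥bis P8·P5 via (47.04,47.77): [(0, 46.4623) (24.3733, 35.2877) (35.533, 37.8661) (39.0836, 40.9221) (40.4669, 72.0452) (35.5323, 81) (0, 81)]  |A|=1633.2722
8. ⊥bis P8·P6 via (54.255,53.705): [(0, 46.4623) (24.3733, 35.2877) (35.533, 37.8661) (39.0836, 40.9221) (40.4669, 72.0452) (35.5323, 81) (0, 81)]  |A|=1633.2722
9. ⊥bis P8·P7 via (41.115,47): [(0, 46.4623) (19.5623, 37.4935) (39.3186, 46.2076) (40.4669, 72.0452) (35.5323, 81) (0, 81)]  |A|=1539.8329
10. ⊥bis P8·P9 via (53.445,61.495): [(0, 46.4623) (19.5623, 37.4935) (39.3186, 46.2076) (40.4669, 72.0452) (35.5323, 81) (0, 81)]  |A|=1539.8329
11. canonical 6-gon: [(0, 46.4623) (19.5623, 37.4935) (39.3186, 46.2076) (40.4669, 72.0452) (35.5323, 81) (0, 81)]
12. shoelace: 1539.8329

Area of P8's cell: 1539.8329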